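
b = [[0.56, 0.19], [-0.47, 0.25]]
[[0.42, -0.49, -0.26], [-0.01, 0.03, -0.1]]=b @ [[0.47, -0.56, -0.2],  [0.85, -0.93, -0.77]]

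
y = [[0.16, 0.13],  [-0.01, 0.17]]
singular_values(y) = [0.24, 0.12]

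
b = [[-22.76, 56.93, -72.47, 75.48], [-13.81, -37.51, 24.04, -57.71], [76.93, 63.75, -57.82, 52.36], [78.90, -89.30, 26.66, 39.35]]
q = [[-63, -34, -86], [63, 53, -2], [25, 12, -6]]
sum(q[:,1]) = 31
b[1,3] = -57.71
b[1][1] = -37.51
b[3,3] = 39.35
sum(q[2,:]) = 31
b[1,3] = -57.71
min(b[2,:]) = -57.82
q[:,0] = [-63, 63, 25]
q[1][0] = 63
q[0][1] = -34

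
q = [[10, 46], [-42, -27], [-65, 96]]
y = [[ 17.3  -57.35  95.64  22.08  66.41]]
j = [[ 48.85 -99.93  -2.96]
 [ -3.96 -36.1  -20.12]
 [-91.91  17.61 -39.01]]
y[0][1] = -57.35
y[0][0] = 17.3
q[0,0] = 10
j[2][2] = -39.01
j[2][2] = -39.01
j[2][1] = 17.61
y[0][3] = 22.08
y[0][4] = 66.41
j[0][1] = -99.93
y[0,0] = 17.3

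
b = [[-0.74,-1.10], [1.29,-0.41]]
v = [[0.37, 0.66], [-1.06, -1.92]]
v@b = [[0.58, -0.68], [-1.69, 1.95]]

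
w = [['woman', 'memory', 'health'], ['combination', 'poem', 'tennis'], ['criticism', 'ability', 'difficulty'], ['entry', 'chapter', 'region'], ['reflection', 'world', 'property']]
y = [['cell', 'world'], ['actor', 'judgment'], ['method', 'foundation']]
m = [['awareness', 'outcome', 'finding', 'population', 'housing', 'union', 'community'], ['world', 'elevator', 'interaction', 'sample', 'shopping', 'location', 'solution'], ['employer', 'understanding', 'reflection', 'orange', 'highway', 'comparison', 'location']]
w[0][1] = 'memory'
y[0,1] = 'world'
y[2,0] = 'method'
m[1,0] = 'world'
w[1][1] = 'poem'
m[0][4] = 'housing'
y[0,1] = 'world'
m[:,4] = ['housing', 'shopping', 'highway']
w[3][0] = 'entry'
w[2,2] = 'difficulty'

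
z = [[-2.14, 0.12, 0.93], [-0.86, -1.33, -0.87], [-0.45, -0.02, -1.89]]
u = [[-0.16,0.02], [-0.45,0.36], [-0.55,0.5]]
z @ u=[[-0.22, 0.47], [1.21, -0.93], [1.12, -0.96]]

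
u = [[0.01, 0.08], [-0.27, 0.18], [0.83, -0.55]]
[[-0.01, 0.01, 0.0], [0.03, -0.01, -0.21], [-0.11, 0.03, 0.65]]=u @ [[-0.16, 0.09, 0.75], [-0.05, 0.08, -0.05]]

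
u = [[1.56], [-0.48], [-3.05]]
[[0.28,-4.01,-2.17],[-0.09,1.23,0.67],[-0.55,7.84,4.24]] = u@[[0.18, -2.57, -1.39]]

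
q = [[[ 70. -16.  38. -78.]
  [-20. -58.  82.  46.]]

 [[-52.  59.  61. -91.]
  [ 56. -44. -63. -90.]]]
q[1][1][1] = -44.0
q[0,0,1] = -16.0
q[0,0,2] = 38.0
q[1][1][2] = -63.0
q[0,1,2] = 82.0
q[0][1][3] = 46.0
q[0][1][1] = -58.0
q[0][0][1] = -16.0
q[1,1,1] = -44.0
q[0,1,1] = -58.0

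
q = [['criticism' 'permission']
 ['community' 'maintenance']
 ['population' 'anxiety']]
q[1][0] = 'community'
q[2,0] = 'population'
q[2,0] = 'population'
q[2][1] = 'anxiety'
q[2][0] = 'population'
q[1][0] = 'community'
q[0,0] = 'criticism'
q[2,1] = 'anxiety'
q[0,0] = 'criticism'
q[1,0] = 'community'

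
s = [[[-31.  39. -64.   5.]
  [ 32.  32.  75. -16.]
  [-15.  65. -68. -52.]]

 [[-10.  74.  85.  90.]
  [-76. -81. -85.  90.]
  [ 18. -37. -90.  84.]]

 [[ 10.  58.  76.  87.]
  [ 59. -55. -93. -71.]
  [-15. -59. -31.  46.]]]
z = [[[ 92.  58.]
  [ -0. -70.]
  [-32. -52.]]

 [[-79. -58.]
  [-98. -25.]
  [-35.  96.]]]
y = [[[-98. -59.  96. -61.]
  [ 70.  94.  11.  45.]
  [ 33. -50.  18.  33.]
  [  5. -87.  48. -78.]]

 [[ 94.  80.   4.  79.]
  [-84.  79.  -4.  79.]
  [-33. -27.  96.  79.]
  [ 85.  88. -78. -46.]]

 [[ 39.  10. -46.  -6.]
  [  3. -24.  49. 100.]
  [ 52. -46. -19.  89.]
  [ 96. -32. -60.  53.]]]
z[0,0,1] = 58.0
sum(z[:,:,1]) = -51.0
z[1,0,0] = -79.0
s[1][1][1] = -81.0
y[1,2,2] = 96.0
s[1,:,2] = [85.0, -85.0, -90.0]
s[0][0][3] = 5.0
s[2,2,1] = -59.0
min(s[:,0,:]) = -64.0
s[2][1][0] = 59.0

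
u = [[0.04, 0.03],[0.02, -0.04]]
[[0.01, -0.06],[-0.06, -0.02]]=u @ [[-0.58, -1.44], [1.25, -0.13]]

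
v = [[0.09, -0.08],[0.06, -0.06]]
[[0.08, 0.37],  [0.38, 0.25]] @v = [[0.03, -0.03],  [0.05, -0.05]]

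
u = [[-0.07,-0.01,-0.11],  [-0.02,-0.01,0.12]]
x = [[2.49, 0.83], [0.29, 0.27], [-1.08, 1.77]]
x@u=[[-0.19, -0.03, -0.17], [-0.03, -0.01, 0.0], [0.04, -0.01, 0.33]]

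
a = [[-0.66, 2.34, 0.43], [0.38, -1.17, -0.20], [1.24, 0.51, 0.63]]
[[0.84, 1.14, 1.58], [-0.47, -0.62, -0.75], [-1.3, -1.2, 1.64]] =a@[[-0.67, -0.60, 0.66], [0.36, 0.53, 0.73], [-1.03, -1.16, 0.72]]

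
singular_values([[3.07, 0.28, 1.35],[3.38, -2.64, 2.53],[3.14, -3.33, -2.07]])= [6.68, 3.7, 1.73]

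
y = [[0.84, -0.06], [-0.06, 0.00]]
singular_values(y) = [0.84, 0.0]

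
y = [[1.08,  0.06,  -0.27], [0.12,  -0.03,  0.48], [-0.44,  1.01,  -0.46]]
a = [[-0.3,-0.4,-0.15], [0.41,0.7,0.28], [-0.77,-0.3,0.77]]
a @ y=[[-0.31, -0.16, -0.04],  [0.40, 0.29, 0.10],  [-1.21, 0.74, -0.29]]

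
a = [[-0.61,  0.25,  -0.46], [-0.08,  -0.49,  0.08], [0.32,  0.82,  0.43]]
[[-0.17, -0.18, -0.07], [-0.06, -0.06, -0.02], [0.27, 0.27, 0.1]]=a@[[0.15,0.16,0.06],[0.14,0.14,0.05],[0.25,0.25,0.10]]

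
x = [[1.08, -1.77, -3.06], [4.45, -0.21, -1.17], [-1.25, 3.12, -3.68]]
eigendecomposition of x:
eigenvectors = [[(-0.25-0.52j), -0.25+0.52j, 0.41+0.00j], [(-0.74+0j), (-0.74-0j), -0.17+0.00j], [-0.20+0.29j, -0.20-0.29j, (0.9+0j)]]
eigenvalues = [(1.02+3.62j), (1.02-3.62j), (-4.85+0j)]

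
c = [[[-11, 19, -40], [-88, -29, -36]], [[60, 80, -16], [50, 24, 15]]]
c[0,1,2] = -36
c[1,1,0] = 50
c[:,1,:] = [[-88, -29, -36], [50, 24, 15]]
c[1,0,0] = 60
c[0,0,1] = 19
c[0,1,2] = -36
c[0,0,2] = -40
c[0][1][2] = -36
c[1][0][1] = 80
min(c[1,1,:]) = 15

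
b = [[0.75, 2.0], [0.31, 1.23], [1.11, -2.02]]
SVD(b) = [[-0.63, 0.62], [-0.39, 0.27], [0.67, 0.74]] @ diag([3.1000278643657557, 1.3688780954328583]) @ [[0.05, -1.00],  [1.0, 0.05]]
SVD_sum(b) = [[-0.09, 1.96], [-0.06, 1.21], [0.1, -2.07]] + [[0.84, 0.04], [0.37, 0.02], [1.01, 0.05]]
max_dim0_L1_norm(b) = 5.25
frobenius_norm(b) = 3.39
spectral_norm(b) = 3.10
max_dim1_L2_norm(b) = 2.3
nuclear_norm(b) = 4.47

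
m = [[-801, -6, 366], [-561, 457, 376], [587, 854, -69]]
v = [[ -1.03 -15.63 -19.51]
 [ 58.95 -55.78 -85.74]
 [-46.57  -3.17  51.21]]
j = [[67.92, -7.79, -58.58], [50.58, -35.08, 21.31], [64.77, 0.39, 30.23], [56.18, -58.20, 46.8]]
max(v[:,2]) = 51.21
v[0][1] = -15.63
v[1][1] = -55.78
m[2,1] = 854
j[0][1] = -7.79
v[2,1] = -3.17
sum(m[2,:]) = 1372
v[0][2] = -19.51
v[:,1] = [-15.63, -55.78, -3.17]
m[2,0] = 587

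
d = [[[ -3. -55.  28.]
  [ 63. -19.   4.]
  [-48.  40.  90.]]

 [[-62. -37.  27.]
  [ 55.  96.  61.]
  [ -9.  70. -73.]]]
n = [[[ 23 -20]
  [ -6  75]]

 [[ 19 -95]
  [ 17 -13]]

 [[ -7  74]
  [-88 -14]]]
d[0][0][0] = -3.0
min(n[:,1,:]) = -88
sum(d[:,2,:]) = 70.0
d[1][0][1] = -37.0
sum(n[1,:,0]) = 36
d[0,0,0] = -3.0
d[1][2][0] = -9.0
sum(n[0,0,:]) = 3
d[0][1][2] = 4.0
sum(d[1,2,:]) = -12.0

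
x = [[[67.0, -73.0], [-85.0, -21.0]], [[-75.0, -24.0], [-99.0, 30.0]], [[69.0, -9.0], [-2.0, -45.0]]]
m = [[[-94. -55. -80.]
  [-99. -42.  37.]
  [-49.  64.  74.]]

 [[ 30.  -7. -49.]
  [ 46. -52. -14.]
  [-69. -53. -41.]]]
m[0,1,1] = -42.0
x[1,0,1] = -24.0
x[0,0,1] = -73.0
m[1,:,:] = [[30.0, -7.0, -49.0], [46.0, -52.0, -14.0], [-69.0, -53.0, -41.0]]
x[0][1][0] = -85.0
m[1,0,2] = -49.0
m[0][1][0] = -99.0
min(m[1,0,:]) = -49.0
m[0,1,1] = -42.0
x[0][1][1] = -21.0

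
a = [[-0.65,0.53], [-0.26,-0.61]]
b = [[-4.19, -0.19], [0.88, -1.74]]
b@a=[[2.77, -2.10], [-0.12, 1.53]]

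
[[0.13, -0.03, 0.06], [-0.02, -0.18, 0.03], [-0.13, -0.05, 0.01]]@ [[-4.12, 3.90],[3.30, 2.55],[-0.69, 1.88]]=[[-0.68,  0.54], [-0.53,  -0.48], [0.36,  -0.62]]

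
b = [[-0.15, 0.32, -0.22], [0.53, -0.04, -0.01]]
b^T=[[-0.15, 0.53], [0.32, -0.04], [-0.22, -0.01]]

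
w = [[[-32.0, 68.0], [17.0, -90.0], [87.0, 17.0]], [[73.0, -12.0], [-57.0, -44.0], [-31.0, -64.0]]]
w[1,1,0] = -57.0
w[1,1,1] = -44.0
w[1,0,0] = 73.0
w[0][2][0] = 87.0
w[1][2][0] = -31.0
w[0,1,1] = -90.0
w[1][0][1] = -12.0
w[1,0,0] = 73.0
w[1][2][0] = -31.0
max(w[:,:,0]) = 87.0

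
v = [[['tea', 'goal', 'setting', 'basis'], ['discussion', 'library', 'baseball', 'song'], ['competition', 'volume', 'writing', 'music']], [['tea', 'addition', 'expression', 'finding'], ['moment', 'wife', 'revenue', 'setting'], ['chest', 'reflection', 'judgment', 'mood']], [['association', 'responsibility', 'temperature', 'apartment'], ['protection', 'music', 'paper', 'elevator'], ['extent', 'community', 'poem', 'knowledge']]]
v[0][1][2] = 'baseball'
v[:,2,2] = ['writing', 'judgment', 'poem']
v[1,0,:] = ['tea', 'addition', 'expression', 'finding']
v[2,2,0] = 'extent'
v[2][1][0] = 'protection'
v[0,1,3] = 'song'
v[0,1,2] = 'baseball'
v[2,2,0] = 'extent'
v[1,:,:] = [['tea', 'addition', 'expression', 'finding'], ['moment', 'wife', 'revenue', 'setting'], ['chest', 'reflection', 'judgment', 'mood']]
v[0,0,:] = ['tea', 'goal', 'setting', 'basis']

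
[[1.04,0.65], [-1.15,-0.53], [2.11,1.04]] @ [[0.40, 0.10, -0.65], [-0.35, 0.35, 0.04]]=[[0.19, 0.33, -0.65], [-0.27, -0.30, 0.73], [0.48, 0.57, -1.33]]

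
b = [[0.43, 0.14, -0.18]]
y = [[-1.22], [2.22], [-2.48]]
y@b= [[-0.52, -0.17, 0.22], [0.95, 0.31, -0.4], [-1.07, -0.35, 0.45]]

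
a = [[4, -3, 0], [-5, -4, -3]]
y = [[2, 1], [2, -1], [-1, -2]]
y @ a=[[3, -10, -3], [13, -2, 3], [6, 11, 6]]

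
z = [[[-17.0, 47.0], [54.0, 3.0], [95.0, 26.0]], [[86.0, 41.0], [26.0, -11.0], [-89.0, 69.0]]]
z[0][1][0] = 54.0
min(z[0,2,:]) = 26.0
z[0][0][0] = -17.0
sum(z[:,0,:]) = 157.0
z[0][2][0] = 95.0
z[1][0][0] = 86.0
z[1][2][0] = -89.0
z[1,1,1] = -11.0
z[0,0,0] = -17.0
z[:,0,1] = [47.0, 41.0]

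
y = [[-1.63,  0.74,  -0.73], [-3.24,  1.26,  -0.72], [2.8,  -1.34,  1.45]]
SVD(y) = [[-0.37, 0.2, 0.91], [-0.67, -0.74, -0.11], [0.65, -0.65, 0.40]] @ diag([5.263395626125918, 0.6129811659220423, 0.004535758306689454]) @ [[0.87,-0.38,0.32],  [0.4,0.15,-0.91],  [-0.29,-0.92,-0.28]]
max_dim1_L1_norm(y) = 5.59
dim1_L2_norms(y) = [1.93, 3.55, 3.43]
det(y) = -0.01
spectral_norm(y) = 5.26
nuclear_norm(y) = 5.88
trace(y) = 1.08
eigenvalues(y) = [(0.55+0.78j), (0.55-0.78j), (-0.02+0j)]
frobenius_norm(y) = 5.30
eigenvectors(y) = [[(0.34+0.07j),(0.34-0.07j),(0.3+0j)],[(0.23+0.55j),(0.23-0.55j),(0.92+0j)],[-0.72+0.00j,(-0.72-0j),(0.26+0j)]]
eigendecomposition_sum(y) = [[-0.81+0.58j, 0.37-0.19j, (-0.36+0j)], [-1.60-0.60j, 0.63+0.34j, -0.35-0.51j], [1.41-1.48j, -0.67+0.53j, 0.73-0.14j]] + [[-0.81-0.58j, (0.37+0.19j), -0.36-0.00j], [-1.60+0.60j, 0.63-0.34j, -0.35+0.51j], [(1.41+1.48j), -0.67-0.53j, 0.73+0.14j]] + [[(-0.02+0j), -0j, (-0.01+0j)],[-0.05+0.00j, 0.01-0.00j, (-0.02+0j)],[-0.01+0.00j, -0j, -0.01+0.00j]]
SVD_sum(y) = [[-1.68, 0.73, -0.62], [-3.06, 1.33, -1.13], [2.96, -1.28, 1.09]] + [[0.05, 0.02, -0.11], [-0.18, -0.07, 0.41], [-0.16, -0.06, 0.36]] + [[-0.0, -0.00, -0.00], [0.00, 0.0, 0.0], [-0.00, -0.00, -0.0]]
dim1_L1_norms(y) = [3.1, 5.22, 5.59]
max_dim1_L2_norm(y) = 3.55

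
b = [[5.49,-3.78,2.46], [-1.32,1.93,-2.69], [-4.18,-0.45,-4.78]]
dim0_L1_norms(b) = [10.99, 6.16, 9.93]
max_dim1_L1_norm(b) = 11.73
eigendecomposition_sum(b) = [[0.19,0.14,0.40], [-0.76,-0.56,-1.65], [-1.93,-1.41,-4.18]] + [[6.04, -9.36, 4.28], [-0.28, 0.44, -0.2], [-2.68, 4.16, -1.90]] + [[-0.73, 5.45, -2.22], [-0.28, 2.05, -0.84], [0.43, -3.20, 1.31]]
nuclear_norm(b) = 14.57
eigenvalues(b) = [-4.56, 4.57, 2.62]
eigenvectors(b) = [[-0.09, 0.91, -0.82], [0.37, -0.04, -0.31], [0.93, -0.41, 0.48]]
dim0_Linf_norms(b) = [5.49, 3.78, 4.78]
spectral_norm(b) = 9.42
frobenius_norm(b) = 10.18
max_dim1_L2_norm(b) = 7.1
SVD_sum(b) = [[4.95, -2.20, 4.00], [-2.35, 1.05, -1.9], [-4.24, 1.88, -3.42]] + [[0.21, -1.81, -1.26], [-0.02, 0.14, 0.1], [0.26, -2.19, -1.53]] + [[0.33,0.23,-0.28],[1.05,0.74,-0.89],[-0.20,-0.14,0.17]]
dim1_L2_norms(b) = [7.1, 3.56, 6.37]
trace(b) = 2.64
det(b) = -54.64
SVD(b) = [[-0.71, 0.64, 0.29], [0.34, -0.05, 0.94], [0.61, 0.77, -0.18]] @ diag([9.42287551504827, 3.485479771687888, 1.6636248943371685]) @ [[-0.74, 0.33, -0.59], [0.1, -0.82, -0.57], [0.67, 0.48, -0.57]]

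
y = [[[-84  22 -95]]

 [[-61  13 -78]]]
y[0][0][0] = -84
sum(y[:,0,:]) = -283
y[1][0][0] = -61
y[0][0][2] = -95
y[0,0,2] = -95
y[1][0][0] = -61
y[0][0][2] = -95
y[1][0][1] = 13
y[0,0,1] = 22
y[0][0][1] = 22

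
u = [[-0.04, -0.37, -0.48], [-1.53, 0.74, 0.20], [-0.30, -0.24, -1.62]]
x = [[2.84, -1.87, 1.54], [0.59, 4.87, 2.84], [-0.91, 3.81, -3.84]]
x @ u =[[2.29, -2.80, -4.23], [-8.33, 2.70, -3.91], [-4.64, 4.08, 7.42]]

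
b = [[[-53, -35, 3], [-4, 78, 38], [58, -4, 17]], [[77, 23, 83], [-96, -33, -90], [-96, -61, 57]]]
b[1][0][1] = 23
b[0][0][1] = -35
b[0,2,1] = -4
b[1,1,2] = -90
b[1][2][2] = 57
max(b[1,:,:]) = 83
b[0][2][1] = -4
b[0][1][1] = 78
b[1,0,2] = 83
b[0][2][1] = -4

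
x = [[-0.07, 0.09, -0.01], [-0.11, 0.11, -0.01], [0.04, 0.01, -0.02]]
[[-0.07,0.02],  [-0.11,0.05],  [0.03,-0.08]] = x @ [[1.32, -1.09], [0.41, -0.52], [1.31, 1.36]]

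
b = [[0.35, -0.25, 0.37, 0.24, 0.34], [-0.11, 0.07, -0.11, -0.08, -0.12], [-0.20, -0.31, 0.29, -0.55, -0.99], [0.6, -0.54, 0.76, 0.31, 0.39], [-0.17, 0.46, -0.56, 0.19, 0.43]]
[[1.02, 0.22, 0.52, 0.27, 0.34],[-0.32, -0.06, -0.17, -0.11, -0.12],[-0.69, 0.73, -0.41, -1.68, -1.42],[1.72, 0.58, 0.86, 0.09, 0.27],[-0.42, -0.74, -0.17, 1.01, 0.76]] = b @ [[-0.11, 0.18, -0.45, 0.47, 0.54], [-1.2, -0.08, -0.09, 1.47, -1.07], [0.67, 0.91, 1.01, 0.06, -1.39], [1.35, -0.79, -0.06, 1.12, -0.63], [0.54, -0.04, 0.86, 0.54, 1.60]]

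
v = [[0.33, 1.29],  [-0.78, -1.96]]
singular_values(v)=[2.49, 0.14]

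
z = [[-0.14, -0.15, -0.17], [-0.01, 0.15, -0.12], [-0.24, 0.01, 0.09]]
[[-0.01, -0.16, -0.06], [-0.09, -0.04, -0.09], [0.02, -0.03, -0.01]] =z @[[0.01, 0.35, 0.18],[-0.36, 0.16, -0.25],[0.34, 0.54, 0.43]]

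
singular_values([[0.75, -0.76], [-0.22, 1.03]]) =[1.44, 0.42]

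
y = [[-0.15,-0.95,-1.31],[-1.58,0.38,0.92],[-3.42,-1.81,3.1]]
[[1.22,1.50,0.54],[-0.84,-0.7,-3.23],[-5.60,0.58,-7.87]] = y @ [[-0.15, -0.04, 1.68], [0.81, -0.98, 0.06], [-1.50, -0.43, -0.65]]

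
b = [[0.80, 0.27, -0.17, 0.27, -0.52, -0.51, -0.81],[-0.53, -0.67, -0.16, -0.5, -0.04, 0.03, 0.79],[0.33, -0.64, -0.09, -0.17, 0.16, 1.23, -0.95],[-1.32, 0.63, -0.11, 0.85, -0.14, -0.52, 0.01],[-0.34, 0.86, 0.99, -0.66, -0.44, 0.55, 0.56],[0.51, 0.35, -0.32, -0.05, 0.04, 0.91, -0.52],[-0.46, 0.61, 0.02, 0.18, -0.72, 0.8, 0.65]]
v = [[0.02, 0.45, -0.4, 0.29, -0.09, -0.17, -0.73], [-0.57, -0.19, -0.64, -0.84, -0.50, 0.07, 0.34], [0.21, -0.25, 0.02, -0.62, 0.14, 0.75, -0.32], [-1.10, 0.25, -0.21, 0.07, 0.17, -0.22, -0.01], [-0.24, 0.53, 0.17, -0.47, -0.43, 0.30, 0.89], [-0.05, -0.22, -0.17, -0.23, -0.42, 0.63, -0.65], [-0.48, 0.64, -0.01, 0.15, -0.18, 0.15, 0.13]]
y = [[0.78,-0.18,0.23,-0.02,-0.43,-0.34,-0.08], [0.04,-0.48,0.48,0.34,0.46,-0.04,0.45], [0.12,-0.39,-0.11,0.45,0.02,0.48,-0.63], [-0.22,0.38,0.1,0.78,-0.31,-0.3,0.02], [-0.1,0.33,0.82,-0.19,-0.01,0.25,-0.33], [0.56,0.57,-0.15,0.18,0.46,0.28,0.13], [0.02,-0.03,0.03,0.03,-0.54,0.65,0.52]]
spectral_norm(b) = 2.51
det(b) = 1.74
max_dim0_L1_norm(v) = 3.07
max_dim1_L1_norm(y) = 2.33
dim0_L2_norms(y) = [1.0, 1.0, 1.0, 1.0, 1.0, 1.0, 1.0]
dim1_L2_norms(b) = [1.41, 1.28, 1.73, 1.78, 1.76, 1.26, 1.48]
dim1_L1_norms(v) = [2.15, 3.15, 2.31, 2.03, 3.03, 2.37, 1.74]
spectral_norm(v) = 1.77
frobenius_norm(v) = 2.99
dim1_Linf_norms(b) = [0.81, 0.79, 1.23, 1.32, 0.99, 0.91, 0.8]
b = v + y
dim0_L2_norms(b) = [1.83, 1.6, 1.08, 1.24, 1.02, 1.95, 1.79]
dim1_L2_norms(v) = [1.01, 1.36, 1.08, 1.18, 1.29, 1.06, 0.86]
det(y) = -0.99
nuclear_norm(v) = 6.81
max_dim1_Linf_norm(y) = 0.82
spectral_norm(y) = 1.01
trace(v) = 0.25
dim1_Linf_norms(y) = [0.78, 0.48, 0.63, 0.78, 0.82, 0.57, 0.65]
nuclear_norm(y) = 6.99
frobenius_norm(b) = 4.08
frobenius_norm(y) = 2.64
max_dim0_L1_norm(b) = 4.55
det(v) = -0.07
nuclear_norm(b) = 9.40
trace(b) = 2.01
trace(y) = 1.76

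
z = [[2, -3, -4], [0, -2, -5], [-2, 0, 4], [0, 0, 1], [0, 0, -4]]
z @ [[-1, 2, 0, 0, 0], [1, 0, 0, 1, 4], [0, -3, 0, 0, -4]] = [[-5, 16, 0, -3, 4], [-2, 15, 0, -2, 12], [2, -16, 0, 0, -16], [0, -3, 0, 0, -4], [0, 12, 0, 0, 16]]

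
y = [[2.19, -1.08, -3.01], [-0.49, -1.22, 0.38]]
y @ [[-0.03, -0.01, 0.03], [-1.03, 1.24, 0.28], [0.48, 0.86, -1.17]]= [[-0.40, -3.95, 3.28],[1.45, -1.18, -0.8]]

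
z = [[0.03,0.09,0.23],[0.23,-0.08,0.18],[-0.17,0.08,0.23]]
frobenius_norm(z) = 0.49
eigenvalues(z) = [(-0.16+0j), (0.17+0.13j), (0.17-0.13j)]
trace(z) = 0.18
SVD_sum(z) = [[0.01, 0.04, 0.24], [0.01, 0.03, 0.17], [0.01, 0.04, 0.23]] + [[-0.0, 0.00, -0.00], [0.23, -0.09, 0.0], [-0.17, 0.07, -0.0]] + [[0.02, 0.04, -0.01], [-0.01, -0.02, 0.00], [-0.01, -0.03, 0.01]]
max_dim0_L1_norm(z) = 0.64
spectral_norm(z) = 0.38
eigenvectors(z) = [[(-0.14+0j), 0.64+0.06j, 0.64-0.06j], [(0.96+0j), 0.66+0.00j, (0.66-0j)], [-0.26+0.00j, (0.1+0.39j), (0.1-0.39j)]]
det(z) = -0.01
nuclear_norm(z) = 0.75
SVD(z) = [[0.64, 0.01, 0.76],[0.46, -0.80, -0.38],[0.61, 0.60, -0.52]] @ diag([0.37865928241778274, 0.30720656765458076, 0.0635710046227165]) @ [[0.06, 0.18, 0.98], [-0.93, 0.37, -0.01], [0.36, 0.91, -0.19]]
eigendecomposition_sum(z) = [[-0.02+0.00j, 0.02-0.00j, 0.00-0.00j], [0.15-0.00j, -0.15+0.00j, -0.02+0.00j], [-0.04+0.00j, 0.04-0.00j, (0.01-0j)]] + [[(0.03+0.12j), (0.03-0.02j), (0.11-0.15j)], [0.04+0.12j, 0.03-0.03j, 0.10-0.16j], [-0.06+0.04j, (0.02+0.02j), 0.11+0.04j]] + [[(0.03-0.12j),0.03+0.02j,(0.11+0.15j)],[0.04-0.12j,0.03+0.03j,0.10+0.16j],[(-0.06-0.04j),(0.02-0.02j),(0.11-0.04j)]]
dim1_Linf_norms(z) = [0.23, 0.23, 0.23]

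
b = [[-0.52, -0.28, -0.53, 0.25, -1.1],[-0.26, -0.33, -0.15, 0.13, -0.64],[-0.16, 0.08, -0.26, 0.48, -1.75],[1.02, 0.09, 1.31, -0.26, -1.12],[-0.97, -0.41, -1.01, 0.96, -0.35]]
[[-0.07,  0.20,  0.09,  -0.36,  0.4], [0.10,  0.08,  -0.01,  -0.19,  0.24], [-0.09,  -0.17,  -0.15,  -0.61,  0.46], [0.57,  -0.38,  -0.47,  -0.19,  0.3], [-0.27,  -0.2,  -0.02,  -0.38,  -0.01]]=b @ [[0.28, -0.37, -0.21, 0.17, -0.06], [-0.56, -0.05, 0.09, -0.12, -0.12], [0.22, -0.24, -0.28, -0.11, -0.07], [-0.02, -0.89, -0.48, -0.30, -0.32], [-0.04, -0.08, 0.02, 0.26, -0.34]]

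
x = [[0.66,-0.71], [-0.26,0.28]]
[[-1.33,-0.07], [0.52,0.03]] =x @ [[-1.11, -1.42],[0.84, -1.22]]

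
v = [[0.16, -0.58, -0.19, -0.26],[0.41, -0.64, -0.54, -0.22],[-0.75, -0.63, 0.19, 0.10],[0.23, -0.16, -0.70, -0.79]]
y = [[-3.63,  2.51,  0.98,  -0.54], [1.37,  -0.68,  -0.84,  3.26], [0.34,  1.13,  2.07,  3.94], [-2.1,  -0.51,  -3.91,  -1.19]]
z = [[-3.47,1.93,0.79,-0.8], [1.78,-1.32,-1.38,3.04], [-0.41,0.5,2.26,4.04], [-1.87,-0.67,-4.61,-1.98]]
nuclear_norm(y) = 14.84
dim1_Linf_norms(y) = [3.63, 3.26, 3.94, 3.91]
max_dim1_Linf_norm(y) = 3.94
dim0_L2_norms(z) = [4.34, 2.48, 5.37, 5.49]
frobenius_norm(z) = 9.17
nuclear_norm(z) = 15.50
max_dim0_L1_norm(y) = 8.93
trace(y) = -3.43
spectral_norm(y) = 6.35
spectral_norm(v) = 1.47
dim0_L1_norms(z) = [7.53, 4.42, 9.04, 9.86]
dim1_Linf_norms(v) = [0.58, 0.64, 0.75, 0.79]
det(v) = 0.13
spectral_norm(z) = 6.79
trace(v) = -1.08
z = v + y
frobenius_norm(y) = 8.77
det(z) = -23.81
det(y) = -5.29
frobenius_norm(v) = 1.89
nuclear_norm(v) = 3.21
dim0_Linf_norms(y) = [3.63, 2.51, 3.91, 3.94]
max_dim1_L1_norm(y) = 7.71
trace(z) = -4.51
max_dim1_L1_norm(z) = 9.13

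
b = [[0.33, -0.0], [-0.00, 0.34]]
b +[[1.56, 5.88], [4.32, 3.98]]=[[1.89,  5.88], [4.32,  4.32]]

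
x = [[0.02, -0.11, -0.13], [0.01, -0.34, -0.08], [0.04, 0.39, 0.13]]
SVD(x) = [[-0.26, -0.95, -0.17],[-0.62, 0.30, -0.72],[0.74, -0.08, -0.67]] @ diag([0.5581200044503294, 0.09560557735000354, 0.03823132500890848]) @ [[0.03, 0.95, 0.32],[-0.2, -0.31, 0.93],[-0.98, 0.10, -0.18]]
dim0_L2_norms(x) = [0.05, 0.53, 0.2]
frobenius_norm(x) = 0.57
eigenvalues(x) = [(0.04+0.08j), (0.04-0.08j), (-0.26+0j)]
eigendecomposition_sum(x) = [[0.01+0.04j, -0.07+0.03j, -0.07+0.03j], [-0.00+0.01j, -0.01-0.01j, -0.01-0.01j], [0.03-0.02j, (0.04+0.04j), 0.04+0.04j]] + [[0.01-0.04j, (-0.07-0.03j), (-0.07-0.03j)],[(-0-0.01j), (-0.01+0.01j), -0.01+0.01j],[(0.03+0.02j), 0.04-0.04j, (0.04-0.04j)]] + [[-0.00+0.00j, 0.02-0.00j, 0.00-0.00j],[(0.02-0j), (-0.32+0j), (-0.06+0j)],[(-0.02+0j), 0.31-0.00j, (0.06-0j)]]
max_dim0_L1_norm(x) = 0.84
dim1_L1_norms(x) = [0.26, 0.43, 0.56]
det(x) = -0.00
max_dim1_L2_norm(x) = 0.41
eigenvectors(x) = [[(-0.79+0j), (-0.79-0j), 0.05+0.00j], [(-0.08-0.11j), -0.08+0.11j, -0.71+0.00j], [0.16+0.58j, (0.16-0.58j), 0.70+0.00j]]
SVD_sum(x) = [[-0.0, -0.14, -0.05], [-0.01, -0.33, -0.11], [0.01, 0.39, 0.13]] + [[0.02, 0.03, -0.08],[-0.01, -0.01, 0.03],[0.0, 0.0, -0.01]] + [[0.01, -0.00, 0.00], [0.03, -0.0, 0.0], [0.03, -0.0, 0.0]]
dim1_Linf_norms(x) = [0.13, 0.34, 0.39]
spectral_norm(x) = 0.56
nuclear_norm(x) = 0.69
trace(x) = -0.19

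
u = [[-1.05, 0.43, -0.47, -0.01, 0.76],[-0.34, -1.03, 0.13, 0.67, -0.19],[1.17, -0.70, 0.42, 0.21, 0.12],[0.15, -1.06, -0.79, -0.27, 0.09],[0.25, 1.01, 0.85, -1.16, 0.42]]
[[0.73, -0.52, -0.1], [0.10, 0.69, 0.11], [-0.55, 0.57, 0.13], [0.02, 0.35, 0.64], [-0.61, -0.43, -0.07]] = u @ [[-0.32, 0.03, 0.01], [0.16, -0.58, -0.38], [-0.4, 0.31, -0.16], [0.37, 0.06, -0.39], [0.19, -0.12, -0.01]]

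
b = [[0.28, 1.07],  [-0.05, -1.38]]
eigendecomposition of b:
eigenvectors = [[1.00, -0.55], [-0.03, 0.84]]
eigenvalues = [0.25, -1.35]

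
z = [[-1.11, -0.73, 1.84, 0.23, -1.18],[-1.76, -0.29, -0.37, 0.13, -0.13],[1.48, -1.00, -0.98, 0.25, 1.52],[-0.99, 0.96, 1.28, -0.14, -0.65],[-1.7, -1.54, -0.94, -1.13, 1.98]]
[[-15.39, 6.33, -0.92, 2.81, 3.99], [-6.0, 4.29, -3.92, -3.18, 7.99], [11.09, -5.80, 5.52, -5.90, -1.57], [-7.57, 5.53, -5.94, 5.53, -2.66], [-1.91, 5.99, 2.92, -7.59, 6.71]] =z@[[3.55,-3.05,2.85,0.88,-3.05], [2.54,-0.02,-3.77,2.3,-3.56], [-3.34,2.24,-0.78,2.36,-2.88], [1.20,-1.18,-3.73,-2.09,1.5], [3.16,0.78,-1.51,-1.36,-2.51]]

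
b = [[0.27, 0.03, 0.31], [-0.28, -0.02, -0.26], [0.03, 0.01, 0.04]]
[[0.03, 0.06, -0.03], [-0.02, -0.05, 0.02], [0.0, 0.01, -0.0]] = b @ [[-0.03, 0.15, 0.03], [0.13, 0.08, 0.19], [0.10, 0.04, -0.14]]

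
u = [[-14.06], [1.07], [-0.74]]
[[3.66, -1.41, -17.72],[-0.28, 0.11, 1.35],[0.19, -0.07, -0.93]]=u @ [[-0.26,0.1,1.26]]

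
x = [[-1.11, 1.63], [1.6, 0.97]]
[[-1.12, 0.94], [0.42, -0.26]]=x @ [[0.48, -0.36], [-0.36, 0.33]]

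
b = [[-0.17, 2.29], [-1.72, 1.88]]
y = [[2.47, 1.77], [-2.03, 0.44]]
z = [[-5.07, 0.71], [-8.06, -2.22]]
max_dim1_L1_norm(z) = 10.28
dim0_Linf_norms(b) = [1.72, 2.29]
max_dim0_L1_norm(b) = 4.17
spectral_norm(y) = 3.42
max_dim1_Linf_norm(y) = 2.47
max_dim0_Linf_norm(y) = 2.47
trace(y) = 2.91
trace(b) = 1.71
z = b @ y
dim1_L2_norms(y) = [3.04, 2.08]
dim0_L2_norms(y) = [3.2, 1.82]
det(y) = 4.68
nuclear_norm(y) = 4.79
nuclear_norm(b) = 4.36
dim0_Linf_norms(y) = [2.47, 1.77]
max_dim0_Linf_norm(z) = 8.06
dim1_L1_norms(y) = [4.24, 2.47]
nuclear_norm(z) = 11.40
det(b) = 3.62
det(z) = 16.98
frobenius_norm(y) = 3.68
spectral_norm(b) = 3.24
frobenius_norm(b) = 3.43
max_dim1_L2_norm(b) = 2.55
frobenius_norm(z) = 9.80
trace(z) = -7.29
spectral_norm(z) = 9.64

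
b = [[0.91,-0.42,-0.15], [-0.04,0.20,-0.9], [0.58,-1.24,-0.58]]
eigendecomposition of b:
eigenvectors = [[-0.16,0.71,-0.57],[-0.52,0.63,0.57],[-0.84,-0.31,-0.59]]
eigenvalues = [-1.25, 0.6, 1.17]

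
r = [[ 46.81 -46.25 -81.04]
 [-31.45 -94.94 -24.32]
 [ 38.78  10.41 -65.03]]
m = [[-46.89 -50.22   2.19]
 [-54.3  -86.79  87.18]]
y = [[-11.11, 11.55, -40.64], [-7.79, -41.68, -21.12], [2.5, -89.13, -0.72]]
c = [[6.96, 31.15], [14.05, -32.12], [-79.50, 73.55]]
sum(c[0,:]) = 38.11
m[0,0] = -46.89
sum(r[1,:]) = -150.71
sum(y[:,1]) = -119.25999999999999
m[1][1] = -86.79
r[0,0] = 46.81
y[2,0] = 2.5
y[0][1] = 11.55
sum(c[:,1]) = 72.58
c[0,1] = 31.15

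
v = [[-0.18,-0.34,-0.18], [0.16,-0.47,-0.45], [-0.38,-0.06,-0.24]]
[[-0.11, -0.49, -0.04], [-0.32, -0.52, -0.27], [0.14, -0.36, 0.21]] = v @ [[-0.44,0.56,-0.56],[0.58,0.93,0.49],[-0.05,0.38,-0.12]]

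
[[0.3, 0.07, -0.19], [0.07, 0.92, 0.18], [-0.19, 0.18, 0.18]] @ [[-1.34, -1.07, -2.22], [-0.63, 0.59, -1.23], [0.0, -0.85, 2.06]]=[[-0.45, -0.12, -1.14], [-0.67, 0.31, -0.92], [0.14, 0.16, 0.57]]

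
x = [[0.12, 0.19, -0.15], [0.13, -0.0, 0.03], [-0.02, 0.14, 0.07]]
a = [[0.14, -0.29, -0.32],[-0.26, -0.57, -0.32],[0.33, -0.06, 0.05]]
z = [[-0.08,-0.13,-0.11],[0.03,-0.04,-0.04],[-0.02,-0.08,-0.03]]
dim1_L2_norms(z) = [0.19, 0.06, 0.09]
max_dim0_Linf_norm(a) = 0.57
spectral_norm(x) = 0.28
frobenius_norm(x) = 0.34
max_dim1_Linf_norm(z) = 0.13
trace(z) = -0.15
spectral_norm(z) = 0.21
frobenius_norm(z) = 0.22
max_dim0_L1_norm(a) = 0.92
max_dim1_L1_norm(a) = 1.15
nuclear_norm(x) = 0.55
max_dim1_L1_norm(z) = 0.32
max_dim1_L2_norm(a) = 0.7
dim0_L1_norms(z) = [0.13, 0.25, 0.18]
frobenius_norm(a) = 0.90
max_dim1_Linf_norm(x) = 0.19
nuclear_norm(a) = 1.34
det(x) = -0.01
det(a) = -0.05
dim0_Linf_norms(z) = [0.08, 0.13, 0.11]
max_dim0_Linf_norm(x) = 0.19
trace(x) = 0.19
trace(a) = -0.38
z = x @ a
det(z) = 0.00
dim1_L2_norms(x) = [0.27, 0.13, 0.16]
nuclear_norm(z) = 0.29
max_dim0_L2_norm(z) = 0.16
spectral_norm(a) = 0.79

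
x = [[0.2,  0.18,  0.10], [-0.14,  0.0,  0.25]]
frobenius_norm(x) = 0.41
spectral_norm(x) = 0.29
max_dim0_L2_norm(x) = 0.27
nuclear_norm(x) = 0.57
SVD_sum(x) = [[0.17, 0.09, -0.07], [-0.17, -0.09, 0.07]] + [[0.03,0.09,0.17], [0.03,0.09,0.18]]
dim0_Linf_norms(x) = [0.2, 0.18, 0.25]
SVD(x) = [[-0.72, 0.69], [0.69, 0.72]] @ diag([0.29198244409411866, 0.28150710886374586]) @ [[-0.83, -0.45, 0.34], [0.13, 0.44, 0.89]]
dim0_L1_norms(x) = [0.34, 0.18, 0.35]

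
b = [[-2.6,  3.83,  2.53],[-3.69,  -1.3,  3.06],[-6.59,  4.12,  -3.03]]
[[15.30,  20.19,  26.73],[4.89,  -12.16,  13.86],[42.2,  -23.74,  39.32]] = b@[[-3.86, 5.07, -4.21],[2.65, 5.70, 3.50],[-1.93, 4.56, 0.94]]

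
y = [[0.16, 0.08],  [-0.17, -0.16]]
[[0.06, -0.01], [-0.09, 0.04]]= y @ [[0.28, 0.07],[0.24, -0.3]]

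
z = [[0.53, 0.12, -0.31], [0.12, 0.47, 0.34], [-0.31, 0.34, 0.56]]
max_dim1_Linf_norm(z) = 0.56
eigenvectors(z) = [[0.50, -0.73, -0.46], [-0.59, -0.68, 0.44], [0.63, -0.04, 0.77]]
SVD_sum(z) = [[0.19,-0.19,-0.33],[-0.19,0.18,0.32],[-0.33,0.32,0.56]] + [[0.34, 0.31, 0.02], [0.31, 0.29, 0.02], [0.02, 0.02, 0.0]] + [[-0.00, 0.00, -0.00], [0.0, -0.00, 0.0], [-0.00, 0.00, -0.00]]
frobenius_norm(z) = 1.13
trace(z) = 1.56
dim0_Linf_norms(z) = [0.53, 0.47, 0.56]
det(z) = -0.00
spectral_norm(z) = 0.94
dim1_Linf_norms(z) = [0.53, 0.47, 0.56]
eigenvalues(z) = [-0.0, 0.62, 0.94]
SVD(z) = [[-0.46, -0.73, 0.50], [0.44, -0.68, -0.59], [0.77, -0.04, 0.63]] @ diag([0.938370965426808, 0.6221411969429991, 0.0005121623698067819]) @ [[-0.46, 0.44, 0.77], [-0.73, -0.68, -0.04], [-0.5, 0.59, -0.63]]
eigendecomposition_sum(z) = [[-0.00,0.00,-0.00], [0.00,-0.00,0.00], [-0.0,0.00,-0.00]] + [[0.34, 0.31, 0.02],[0.31, 0.29, 0.02],[0.02, 0.02, 0.0]] + [[0.19,-0.19,-0.33], [-0.19,0.18,0.32], [-0.33,0.32,0.56]]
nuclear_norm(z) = 1.56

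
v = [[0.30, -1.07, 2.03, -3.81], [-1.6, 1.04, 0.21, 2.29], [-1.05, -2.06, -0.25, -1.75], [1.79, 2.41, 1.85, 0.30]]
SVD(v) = [[-0.76,0.35,0.43,-0.35], [0.45,-0.15,0.88,-0.03], [-0.44,-0.39,0.18,0.79], [0.19,0.84,0.06,0.51]] @ diag([5.5035482760509975, 4.039218002813304, 1.785354354482583, 0.07539315522671036]) @ [[-0.03, 0.48, -0.18, 0.86], [0.56, 0.57, 0.58, -0.18], [-0.77, 0.12, 0.63, 0.04], [0.32, -0.66, 0.49, 0.48]]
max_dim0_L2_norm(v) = 4.79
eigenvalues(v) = [(-0.59+2.83j), (-0.59-2.83j), (0.15+0j), (2.42+0j)]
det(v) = 2.99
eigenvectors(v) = [[(0.71+0j), (0.71-0j), -0.35+0.00j, (-0.64+0j)], [-0.19+0.28j, -0.19-0.28j, 0.66+0.00j, (0.71+0j)], [(0.11+0.29j), 0.11-0.29j, (-0.48+0j), -0.29+0.00j], [0.28-0.45j, (0.28+0.45j), (-0.46+0j), 0.00+0.00j]]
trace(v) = 1.39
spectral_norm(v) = 5.50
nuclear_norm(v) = 11.40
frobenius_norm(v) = 7.06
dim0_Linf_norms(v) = [1.79, 2.41, 2.03, 3.81]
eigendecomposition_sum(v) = [[(-0.08+1.49j),0.62+1.50j,1.66+0.34j,(-0.8+0.66j)], [(-0.56-0.43j),(-0.74-0.16j),(-0.57+0.55j),(-0.05-0.48j)], [(-0.62+0.21j),-0.51+0.49j,(0.13+0.72j),-0.40-0.22j], [(0.92+0.64j),1.20+0.20j,0.87-0.92j,0.11+0.77j]] + [[-0.08-1.49j, (0.62-1.5j), 1.66-0.34j, (-0.8-0.66j)],  [-0.56+0.43j, -0.74+0.16j, -0.57-0.55j, -0.05+0.48j],  [(-0.62-0.21j), -0.51-0.49j, (0.13-0.72j), (-0.4+0.22j)],  [0.92-0.64j, 1.20-0.20j, (0.87+0.92j), 0.11-0.77j]] + [[(-0.03+0j), 0.00+0.00j, (0.08+0j), (0.06+0j)], [(0.06-0j), (-0.01-0j), -0.16-0.00j, (-0.1-0j)], [-0.05+0.00j, 0.00+0.00j, (0.12+0j), (0.08+0j)], [(-0.04+0j), 0.00+0.00j, (0.11+0j), (0.07+0j)]] + [[0.50-0.00j, -2.31-0.00j, (-1.37-0j), -2.27-0.00j], [(-0.55+0j), (2.53+0j), 1.50+0.00j, 2.49+0.00j], [0.23-0.00j, -1.05-0.00j, (-0.62-0j), (-1.04-0j)], [-0.00+0.00j, 0.01+0.00j, (0.01+0j), 0.01+0.00j]]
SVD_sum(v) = [[0.11, -1.99, 0.74, -3.57], [-0.07, 1.18, -0.44, 2.12], [0.07, -1.16, 0.43, -2.08], [-0.03, 0.49, -0.18, 0.89]] + [[0.79, 0.81, 0.81, -0.25],[-0.33, -0.34, -0.34, 0.11],[-0.89, -0.91, -0.92, 0.29],[1.89, 1.93, 1.95, -0.61]] + [[-0.59, 0.09, 0.49, 0.03], [-1.20, 0.19, 0.99, 0.06], [-0.25, 0.04, 0.21, 0.01], [-0.08, 0.01, 0.07, 0.0]] + [[-0.01, 0.02, -0.01, -0.01],[-0.0, 0.00, -0.0, -0.0],[0.02, -0.04, 0.03, 0.03],[0.01, -0.03, 0.02, 0.02]]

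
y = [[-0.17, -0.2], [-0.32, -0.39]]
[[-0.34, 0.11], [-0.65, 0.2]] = y @ [[1.05, -0.59], [0.8, -0.03]]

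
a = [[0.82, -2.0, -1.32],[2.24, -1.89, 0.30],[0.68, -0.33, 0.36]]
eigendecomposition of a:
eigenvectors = [[(0.72+0j), (0.72-0j), -0.58+0.00j], [0.41-0.53j, 0.41+0.53j, (-0.6+0j)], [0.02-0.20j, 0.02+0.20j, 0.55+0.00j]]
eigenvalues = [(-0.36+1.85j), (-0.36-1.85j), 0j]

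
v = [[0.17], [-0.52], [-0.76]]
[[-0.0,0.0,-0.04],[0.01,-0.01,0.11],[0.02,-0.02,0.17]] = v@ [[-0.02, 0.02, -0.22]]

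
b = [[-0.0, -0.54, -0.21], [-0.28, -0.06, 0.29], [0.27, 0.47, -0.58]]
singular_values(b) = [0.88, 0.58, 0.14]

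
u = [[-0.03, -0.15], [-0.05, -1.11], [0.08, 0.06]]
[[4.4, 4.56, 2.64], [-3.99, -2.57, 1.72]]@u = [[-0.15, -5.56], [0.39, 3.55]]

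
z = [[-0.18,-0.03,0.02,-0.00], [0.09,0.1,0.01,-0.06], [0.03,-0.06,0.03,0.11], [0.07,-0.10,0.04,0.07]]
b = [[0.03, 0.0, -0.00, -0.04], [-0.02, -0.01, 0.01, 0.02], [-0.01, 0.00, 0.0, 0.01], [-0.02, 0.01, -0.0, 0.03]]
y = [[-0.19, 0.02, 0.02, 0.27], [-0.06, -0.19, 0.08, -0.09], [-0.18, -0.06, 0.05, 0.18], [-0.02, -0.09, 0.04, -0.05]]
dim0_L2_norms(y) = [0.27, 0.22, 0.1, 0.34]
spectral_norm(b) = 0.07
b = z @ y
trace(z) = 0.02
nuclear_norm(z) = 0.51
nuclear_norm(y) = 0.69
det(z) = 0.00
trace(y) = -0.38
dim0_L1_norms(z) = [0.37, 0.29, 0.1, 0.24]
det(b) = -0.00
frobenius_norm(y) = 0.50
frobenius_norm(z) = 0.31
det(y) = 0.00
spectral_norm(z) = 0.22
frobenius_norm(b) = 0.07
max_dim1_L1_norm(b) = 0.07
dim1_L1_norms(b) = [0.07, 0.06, 0.02, 0.06]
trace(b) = 0.05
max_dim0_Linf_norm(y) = 0.27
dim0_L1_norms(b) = [0.08, 0.02, 0.01, 0.1]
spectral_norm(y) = 0.42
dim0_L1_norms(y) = [0.45, 0.36, 0.19, 0.59]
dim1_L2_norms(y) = [0.33, 0.23, 0.27, 0.11]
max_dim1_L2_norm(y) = 0.33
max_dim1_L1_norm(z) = 0.28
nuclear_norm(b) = 0.09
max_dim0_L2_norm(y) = 0.34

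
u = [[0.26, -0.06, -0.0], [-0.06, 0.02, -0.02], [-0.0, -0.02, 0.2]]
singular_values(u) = [0.27, 0.2, 0.0]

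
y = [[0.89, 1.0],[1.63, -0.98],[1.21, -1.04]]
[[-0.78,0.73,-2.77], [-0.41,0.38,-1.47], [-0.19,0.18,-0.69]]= y @ [[-0.47, 0.44, -1.67],  [-0.36, 0.34, -1.28]]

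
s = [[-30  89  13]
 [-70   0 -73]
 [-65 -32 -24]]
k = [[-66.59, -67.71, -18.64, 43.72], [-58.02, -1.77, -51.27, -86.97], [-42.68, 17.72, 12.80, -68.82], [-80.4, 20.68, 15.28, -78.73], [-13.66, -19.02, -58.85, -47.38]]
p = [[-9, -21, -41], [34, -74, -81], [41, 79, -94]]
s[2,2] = -24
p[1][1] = -74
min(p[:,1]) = -74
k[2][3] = -68.82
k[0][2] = -18.64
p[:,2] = [-41, -81, -94]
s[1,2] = -73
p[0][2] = -41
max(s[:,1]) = 89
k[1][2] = -51.27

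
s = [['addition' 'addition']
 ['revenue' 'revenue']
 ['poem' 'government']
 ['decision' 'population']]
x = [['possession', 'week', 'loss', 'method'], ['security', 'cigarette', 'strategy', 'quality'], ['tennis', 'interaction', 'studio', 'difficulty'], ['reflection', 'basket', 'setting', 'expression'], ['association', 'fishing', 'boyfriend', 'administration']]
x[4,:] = ['association', 'fishing', 'boyfriend', 'administration']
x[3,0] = 'reflection'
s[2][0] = 'poem'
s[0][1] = 'addition'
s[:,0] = ['addition', 'revenue', 'poem', 'decision']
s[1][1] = 'revenue'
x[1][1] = 'cigarette'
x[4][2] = 'boyfriend'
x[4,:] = ['association', 'fishing', 'boyfriend', 'administration']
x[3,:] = ['reflection', 'basket', 'setting', 'expression']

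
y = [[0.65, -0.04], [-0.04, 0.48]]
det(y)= 0.310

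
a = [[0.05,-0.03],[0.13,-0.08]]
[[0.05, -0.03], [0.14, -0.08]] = a@ [[1.11, 0.36],[0.1, 1.61]]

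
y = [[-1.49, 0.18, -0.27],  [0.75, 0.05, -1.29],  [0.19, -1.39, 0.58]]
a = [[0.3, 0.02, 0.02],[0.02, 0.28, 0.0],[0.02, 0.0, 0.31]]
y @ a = [[-0.45, 0.02, -0.11], [0.20, 0.03, -0.38], [0.04, -0.39, 0.18]]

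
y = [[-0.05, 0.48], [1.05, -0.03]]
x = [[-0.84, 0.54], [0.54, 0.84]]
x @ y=[[0.61, -0.42],[0.86, 0.23]]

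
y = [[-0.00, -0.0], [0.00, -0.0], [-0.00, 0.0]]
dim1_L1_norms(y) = [0.0, 0.0, 0.0]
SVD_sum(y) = [[-0.0, -0.00], [-0.00, -0.0], [-0.00, -0.00]] + [[-0.00, -0.0], [-0.00, -0.00], [-0.00, -0.00]]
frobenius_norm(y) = 0.00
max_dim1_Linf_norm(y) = 0.0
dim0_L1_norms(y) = [0.0, 0.0]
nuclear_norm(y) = 0.00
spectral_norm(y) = 0.00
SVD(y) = [[1.0, 0.0], [0.00, 1.00], [0.0, 0.0]] @ diag([-0.0, -0.0]) @ [[1.0, 0.00], [0.00, 1.00]]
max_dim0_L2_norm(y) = 0.0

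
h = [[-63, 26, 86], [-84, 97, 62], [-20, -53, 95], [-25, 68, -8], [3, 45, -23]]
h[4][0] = 3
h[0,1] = 26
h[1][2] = 62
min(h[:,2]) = -23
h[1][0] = -84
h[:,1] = [26, 97, -53, 68, 45]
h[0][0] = -63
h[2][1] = -53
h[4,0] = 3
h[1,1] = 97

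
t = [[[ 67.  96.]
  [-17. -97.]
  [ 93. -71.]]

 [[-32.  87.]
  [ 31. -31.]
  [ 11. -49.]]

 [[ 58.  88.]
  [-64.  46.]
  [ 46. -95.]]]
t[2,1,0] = -64.0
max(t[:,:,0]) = 93.0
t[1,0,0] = -32.0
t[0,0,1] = 96.0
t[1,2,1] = -49.0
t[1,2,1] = -49.0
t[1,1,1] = -31.0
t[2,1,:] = [-64.0, 46.0]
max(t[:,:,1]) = 96.0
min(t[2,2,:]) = -95.0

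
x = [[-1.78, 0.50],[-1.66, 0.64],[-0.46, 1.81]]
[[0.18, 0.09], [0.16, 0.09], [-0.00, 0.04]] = x@ [[-0.11,-0.05], [-0.03,0.01]]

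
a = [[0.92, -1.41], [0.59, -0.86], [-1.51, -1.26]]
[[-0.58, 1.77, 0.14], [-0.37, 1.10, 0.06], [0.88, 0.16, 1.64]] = a @ [[-0.6, 0.61, -0.65], [0.02, -0.86, -0.52]]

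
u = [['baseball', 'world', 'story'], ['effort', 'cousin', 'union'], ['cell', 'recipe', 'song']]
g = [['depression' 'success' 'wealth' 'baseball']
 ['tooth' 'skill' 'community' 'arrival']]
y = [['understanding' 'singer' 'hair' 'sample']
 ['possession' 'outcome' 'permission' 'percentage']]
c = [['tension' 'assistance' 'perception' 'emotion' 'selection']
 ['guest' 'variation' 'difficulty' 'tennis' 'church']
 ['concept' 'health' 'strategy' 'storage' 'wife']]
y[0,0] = 'understanding'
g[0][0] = 'depression'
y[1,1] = 'outcome'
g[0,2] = 'wealth'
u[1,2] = 'union'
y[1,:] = ['possession', 'outcome', 'permission', 'percentage']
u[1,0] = 'effort'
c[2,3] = 'storage'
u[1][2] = 'union'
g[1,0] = 'tooth'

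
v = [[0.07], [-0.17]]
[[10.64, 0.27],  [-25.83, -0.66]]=v @ [[151.96,3.88]]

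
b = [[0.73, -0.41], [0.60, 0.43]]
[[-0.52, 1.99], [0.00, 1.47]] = b @ [[-0.4, 2.6],[0.56, -0.22]]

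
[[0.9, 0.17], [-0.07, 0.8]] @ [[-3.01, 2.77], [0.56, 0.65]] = [[-2.61,2.6], [0.66,0.33]]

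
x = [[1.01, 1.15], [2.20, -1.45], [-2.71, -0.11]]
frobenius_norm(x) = 4.08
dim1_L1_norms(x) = [2.16, 3.65, 2.82]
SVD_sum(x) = [[0.79, -0.14], [2.38, -0.41], [-2.61, 0.45]] + [[0.22, 1.29], [-0.18, -1.04], [-0.1, -0.56]]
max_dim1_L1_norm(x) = 3.65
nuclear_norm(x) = 5.45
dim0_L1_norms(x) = [5.92, 2.71]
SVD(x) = [[-0.22,0.74], [-0.66,-0.6], [0.72,-0.32]] @ diag([3.6744668098309896, 1.7718898564669512]) @ [[-0.99, 0.17], [0.17, 0.99]]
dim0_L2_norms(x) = [3.63, 1.85]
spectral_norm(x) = 3.67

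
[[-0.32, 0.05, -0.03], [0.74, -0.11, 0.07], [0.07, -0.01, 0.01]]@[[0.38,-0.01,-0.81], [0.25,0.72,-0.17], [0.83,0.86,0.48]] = [[-0.13, 0.01, 0.24], [0.31, -0.03, -0.55], [0.03, 0.0, -0.05]]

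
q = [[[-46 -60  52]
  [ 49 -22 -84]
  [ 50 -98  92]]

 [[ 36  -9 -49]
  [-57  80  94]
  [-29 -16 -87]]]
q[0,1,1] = -22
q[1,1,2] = 94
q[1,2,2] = -87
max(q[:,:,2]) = 94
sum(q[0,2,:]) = 44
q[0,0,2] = 52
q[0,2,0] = 50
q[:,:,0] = [[-46, 49, 50], [36, -57, -29]]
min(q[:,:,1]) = -98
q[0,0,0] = -46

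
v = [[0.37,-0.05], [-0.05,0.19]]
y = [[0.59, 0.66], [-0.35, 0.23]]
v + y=[[0.96, 0.61], [-0.4, 0.42]]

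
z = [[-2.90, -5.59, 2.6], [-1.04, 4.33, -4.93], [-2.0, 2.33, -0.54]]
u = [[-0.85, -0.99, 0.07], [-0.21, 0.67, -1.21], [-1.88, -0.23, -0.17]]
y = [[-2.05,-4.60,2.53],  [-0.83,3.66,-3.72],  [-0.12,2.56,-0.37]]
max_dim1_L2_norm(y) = 5.64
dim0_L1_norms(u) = [2.94, 1.89, 1.45]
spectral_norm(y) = 7.72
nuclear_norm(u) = 4.22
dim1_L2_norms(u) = [1.31, 1.4, 1.9]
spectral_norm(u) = 2.17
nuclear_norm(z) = 14.67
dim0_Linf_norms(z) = [2.9, 5.59, 4.93]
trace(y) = 1.24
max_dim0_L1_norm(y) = 10.82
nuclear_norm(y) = 11.24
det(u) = -1.79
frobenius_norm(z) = 10.01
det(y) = -21.65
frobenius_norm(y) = 8.15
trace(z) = 0.89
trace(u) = -0.35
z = u + y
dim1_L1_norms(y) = [9.18, 8.21, 3.05]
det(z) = -62.29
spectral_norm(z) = 9.11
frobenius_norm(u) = 2.70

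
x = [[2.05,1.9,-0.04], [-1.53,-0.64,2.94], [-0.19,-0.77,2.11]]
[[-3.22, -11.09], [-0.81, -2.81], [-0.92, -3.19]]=x@[[-0.70, -2.42], [-0.96, -3.29], [-0.85, -2.93]]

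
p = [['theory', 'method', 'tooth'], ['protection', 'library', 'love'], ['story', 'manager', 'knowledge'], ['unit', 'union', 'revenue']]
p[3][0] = 'unit'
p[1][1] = 'library'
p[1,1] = 'library'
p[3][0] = 'unit'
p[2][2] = 'knowledge'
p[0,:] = ['theory', 'method', 'tooth']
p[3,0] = 'unit'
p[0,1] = 'method'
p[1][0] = 'protection'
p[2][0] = 'story'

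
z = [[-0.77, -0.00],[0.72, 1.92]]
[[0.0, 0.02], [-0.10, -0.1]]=z@[[-0.00, -0.03], [-0.05, -0.04]]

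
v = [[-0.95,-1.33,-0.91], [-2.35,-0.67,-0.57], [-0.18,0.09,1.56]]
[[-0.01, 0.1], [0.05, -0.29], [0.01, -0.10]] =v@ [[-0.03, 0.18], [0.03, -0.18], [0.0, -0.03]]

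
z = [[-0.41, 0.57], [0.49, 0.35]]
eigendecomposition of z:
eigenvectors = [[-0.9, -0.48], [0.43, -0.88]]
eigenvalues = [-0.68, 0.62]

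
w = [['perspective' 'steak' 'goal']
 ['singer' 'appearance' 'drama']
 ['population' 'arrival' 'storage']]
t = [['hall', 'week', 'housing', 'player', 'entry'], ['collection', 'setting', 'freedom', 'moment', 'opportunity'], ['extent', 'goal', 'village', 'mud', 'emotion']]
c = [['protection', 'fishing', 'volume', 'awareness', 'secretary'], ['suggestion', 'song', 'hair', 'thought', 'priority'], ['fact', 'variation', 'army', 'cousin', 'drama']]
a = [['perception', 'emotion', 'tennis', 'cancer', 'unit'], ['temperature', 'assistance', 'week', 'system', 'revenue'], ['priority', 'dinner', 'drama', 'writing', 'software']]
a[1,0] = 'temperature'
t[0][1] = 'week'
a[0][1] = 'emotion'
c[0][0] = 'protection'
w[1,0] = 'singer'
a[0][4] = 'unit'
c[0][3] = 'awareness'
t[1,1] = 'setting'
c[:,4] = ['secretary', 'priority', 'drama']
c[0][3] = 'awareness'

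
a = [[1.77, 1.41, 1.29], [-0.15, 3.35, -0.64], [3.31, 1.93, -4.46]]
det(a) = -42.87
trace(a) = 0.66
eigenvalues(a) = [(-5+0j), (2.83+0.75j), (2.83-0.75j)]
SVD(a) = [[-0.12, -0.53, -0.84], [-0.33, -0.77, 0.54], [-0.94, 0.34, -0.08]] @ diag([6.168667814360022, 3.2011354474182343, 2.1708452831469094]) @ [[-0.53, -0.50, 0.69], [0.1, -0.84, -0.54], [-0.84, 0.22, -0.49]]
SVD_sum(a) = [[0.40,0.38,-0.52],[1.08,1.02,-1.39],[3.06,2.89,-3.96]] + [[-0.16, 1.43, 0.92], [-0.24, 2.08, 1.33], [0.11, -0.92, -0.59]] + [[1.53, -0.4, 0.89], [-0.99, 0.26, -0.58], [0.15, -0.04, 0.09]]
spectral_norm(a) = 6.17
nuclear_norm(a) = 11.54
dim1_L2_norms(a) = [2.6, 3.41, 5.88]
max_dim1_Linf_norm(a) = 4.46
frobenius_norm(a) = 7.28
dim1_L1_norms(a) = [4.47, 4.14, 9.7]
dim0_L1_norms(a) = [5.23, 6.69, 6.39]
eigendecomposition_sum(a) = [[-0.46+0.00j, -0.14+0.00j, (0.94-0j)],[(0.16-0j), (0.05-0j), -0.33+0.00j],[(2.26-0j), 0.68-0.00j, -4.59+0.00j]] + [[1.12+0.97j,(0.77-3.08j),0.17+0.42j], [(-0.16+0.78j),1.65-0.45j,(-0.15+0.19j)], [0.53+0.59j,0.63-1.58j,0.06+0.24j]] + [[1.12-0.97j, 0.77+3.08j, 0.17-0.42j], [-0.16-0.78j, (1.65+0.45j), -0.15-0.19j], [(0.53-0.59j), 0.63+1.58j, (0.06-0.24j)]]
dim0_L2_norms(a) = [3.76, 4.12, 4.69]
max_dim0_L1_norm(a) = 6.69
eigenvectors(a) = [[(0.2+0j), -0.80+0.00j, -0.80-0.00j],[-0.07+0.00j, (-0.21-0.37j), -0.21+0.37j],[-0.98+0.00j, (-0.42-0.06j), -0.42+0.06j]]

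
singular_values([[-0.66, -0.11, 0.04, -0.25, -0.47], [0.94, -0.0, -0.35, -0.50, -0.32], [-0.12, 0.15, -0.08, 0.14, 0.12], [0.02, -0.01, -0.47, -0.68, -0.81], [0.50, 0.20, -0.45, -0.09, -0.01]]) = [1.55, 1.2, 0.4, 0.04, 0.0]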